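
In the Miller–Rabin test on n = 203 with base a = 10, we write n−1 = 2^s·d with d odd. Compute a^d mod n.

131

203 − 1 = 202 = 2^1 · 101, so d = 101.
10^1 ≡ 10 (mod 203)
10^2 ≡ 10^2 = 100 ≡ 100 (mod 203)
10^4 ≡ 100^2 = 10000 ≡ 53 (mod 203)
10^8 ≡ 53^2 = 2809 ≡ 170 (mod 203)
10^16 ≡ 170^2 = 28900 ≡ 74 (mod 203)
10^32 ≡ 74^2 = 5476 ≡ 198 (mod 203)
10^64 ≡ 198^2 = 39204 ≡ 25 (mod 203)
101 = 64 + 32 + 4 + 1 in binary powers of 2.
So 10^101 ≡ 25 · 198 · 53 · 10 ≡ 131 (mod 203).
Squaring chain: 131; never reaches −1, so base 10 is a Miller–Rabin witness that 203 is composite.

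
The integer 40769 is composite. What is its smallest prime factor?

59

40769 is odd.
Digit sum 26, not divisible by 3.
Ends in 9: not divisible by 5.
7: 40769 = 7·5824 + 1
11: 40769 = 11·3706 + 3
13: 40769 = 13·3136 + 1
17: 40769 = 17·2398 + 3
19: 40769 = 19·2145 + 14
23: 40769 = 23·1772 + 13
29: 40769 = 29·1405 + 24
31: 40769 = 31·1315 + 4
37: 40769 = 37·1101 + 32
41: 40769 = 41·994 + 15
43: 40769 = 43·948 + 5
47: 40769 = 47·867 + 20
53: 40769 = 53·769 + 12
59: 40769 = 59·691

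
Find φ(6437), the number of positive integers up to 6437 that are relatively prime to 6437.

Factor: 6437 = 41 · 157.
φ(6437) = (41−1) · (157−1) = 40 · 156 = 6240.

6240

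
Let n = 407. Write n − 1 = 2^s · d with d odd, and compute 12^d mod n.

407 − 1 = 406 = 2^1 · 203, so d = 203.
12^1 ≡ 12 (mod 407)
12^2 ≡ 12^2 = 144 ≡ 144 (mod 407)
12^4 ≡ 144^2 = 20736 ≡ 386 (mod 407)
12^8 ≡ 386^2 = 148996 ≡ 34 (mod 407)
12^16 ≡ 34^2 = 1156 ≡ 342 (mod 407)
12^32 ≡ 342^2 = 116964 ≡ 155 (mod 407)
12^64 ≡ 155^2 = 24025 ≡ 12 (mod 407)
12^128 ≡ 12^2 = 144 ≡ 144 (mod 407)
203 = 128 + 64 + 8 + 2 + 1 in binary powers of 2.
So 12^203 ≡ 144 · 12 · 34 · 144 · 12 ≡ 155 (mod 407).
Squaring chain: 155; never reaches −1, so base 12 is a Miller–Rabin witness that 407 is composite.

155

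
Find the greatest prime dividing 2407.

2407 = 29 · 83
83 is prime.
So 2407 = 29 · 83; the largest prime factor is 83.

83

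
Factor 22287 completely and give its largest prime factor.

22287 = 3 · 7429
7429 = 17 · 437
437 = 19 · 23
23 is prime.
So 22287 = 3 · 17 · 19 · 23; the largest prime factor is 23.

23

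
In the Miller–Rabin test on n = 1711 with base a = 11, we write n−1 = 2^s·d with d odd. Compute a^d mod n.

1294

1711 − 1 = 1710 = 2^1 · 855, so d = 855.
11^1 ≡ 11 (mod 1711)
11^2 ≡ 11^2 = 121 ≡ 121 (mod 1711)
11^4 ≡ 121^2 = 14641 ≡ 953 (mod 1711)
11^8 ≡ 953^2 = 908209 ≡ 1379 (mod 1711)
11^16 ≡ 1379^2 = 1901641 ≡ 720 (mod 1711)
11^32 ≡ 720^2 = 518400 ≡ 1678 (mod 1711)
11^64 ≡ 1678^2 = 2815684 ≡ 1089 (mod 1711)
11^128 ≡ 1089^2 = 1185921 ≡ 198 (mod 1711)
11^256 ≡ 198^2 = 39204 ≡ 1562 (mod 1711)
11^512 ≡ 1562^2 = 2439844 ≡ 1669 (mod 1711)
855 = 512 + 256 + 64 + 16 + 4 + 2 + 1 in binary powers of 2.
So 11^855 ≡ 1669 · 1562 · 1089 · 720 · 953 · 121 · 11 ≡ 1294 (mod 1711).
Squaring chain: 1294; never reaches −1, so base 11 is a Miller–Rabin witness that 1711 is composite.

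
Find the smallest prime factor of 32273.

32273 is odd.
Digit sum 17, not divisible by 3.
Ends in 3: not divisible by 5.
7: 32273 = 7·4610 + 3
11: 32273 = 11·2933 + 10
13: 32273 = 13·2482 + 7
17: 32273 = 17·1898 + 7
19: 32273 = 19·1698 + 11
23: 32273 = 23·1403 + 4
29: 32273 = 29·1112 + 25
31: 32273 = 31·1041 + 2
37: 32273 = 37·872 + 9
41: 32273 = 41·787 + 6
43: 32273 = 43·750 + 23
47: 32273 = 47·686 + 31
53: 32273 = 53·608 + 49
59: 32273 = 59·547

59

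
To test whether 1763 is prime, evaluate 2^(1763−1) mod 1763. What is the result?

742

2^1 ≡ 2 (mod 1763)
2^2 ≡ 2^2 = 4 ≡ 4 (mod 1763)
2^4 ≡ 4^2 = 16 ≡ 16 (mod 1763)
2^8 ≡ 16^2 = 256 ≡ 256 (mod 1763)
2^16 ≡ 256^2 = 65536 ≡ 305 (mod 1763)
2^32 ≡ 305^2 = 93025 ≡ 1349 (mod 1763)
2^64 ≡ 1349^2 = 1819801 ≡ 385 (mod 1763)
2^128 ≡ 385^2 = 148225 ≡ 133 (mod 1763)
2^256 ≡ 133^2 = 17689 ≡ 59 (mod 1763)
2^512 ≡ 59^2 = 3481 ≡ 1718 (mod 1763)
2^1024 ≡ 1718^2 = 2951524 ≡ 262 (mod 1763)
1762 = 1024 + 512 + 128 + 64 + 32 + 2 in binary powers of 2.
So 2^1762 ≡ 262 · 1718 · 133 · 385 · 1349 · 4 ≡ 742 (mod 1763).
Since 742 ≠ 1, base 2 is a Fermat witness: 1763 is composite.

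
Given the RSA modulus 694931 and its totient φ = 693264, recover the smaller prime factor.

φ(n) = (p−1)(q−1) = n − (p+q) + 1, so p + q = 694931 − 693264 + 1 = 1668.
p and q are the roots of t² − 1668t + 694931 = 0.
Discriminant: 1668² − 4·694931 = 2782224 − 2779724 = 2500; √2500 = 50.
q = (1668 − 50)/2 = 809, p = (1668 + 50)/2 = 859.
Check: 809 · 859 = 694931.

809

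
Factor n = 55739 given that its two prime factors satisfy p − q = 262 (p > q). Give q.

Since p = q + 262, we have 55739 = q(q + 262), so q² + 262q − 55739 = 0.
Discriminant: 262² + 4·55739 = 68644 + 222956 = 291600; √291600 = 540.
q = (−262 + 540)/2 = 139, and p = q + 262 = 401.
Check: 139 · 401 = 55739.

139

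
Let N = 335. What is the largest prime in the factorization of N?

335 = 5 · 67
67 is prime.
So 335 = 5 · 67; the largest prime factor is 67.

67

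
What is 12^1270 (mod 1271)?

12^1 ≡ 12 (mod 1271)
12^2 ≡ 12^2 = 144 ≡ 144 (mod 1271)
12^4 ≡ 144^2 = 20736 ≡ 400 (mod 1271)
12^8 ≡ 400^2 = 160000 ≡ 1125 (mod 1271)
12^16 ≡ 1125^2 = 1265625 ≡ 980 (mod 1271)
12^32 ≡ 980^2 = 960400 ≡ 795 (mod 1271)
12^64 ≡ 795^2 = 632025 ≡ 338 (mod 1271)
12^128 ≡ 338^2 = 114244 ≡ 1125 (mod 1271)
12^256 ≡ 1125^2 = 1265625 ≡ 980 (mod 1271)
12^512 ≡ 980^2 = 960400 ≡ 795 (mod 1271)
12^1024 ≡ 795^2 = 632025 ≡ 338 (mod 1271)
1270 = 1024 + 128 + 64 + 32 + 16 + 4 + 2 in binary powers of 2.
So 12^1270 ≡ 338 · 1125 · 338 · 795 · 980 · 400 · 144 ≡ 893 (mod 1271).
Since 893 ≠ 1, base 12 is a Fermat witness: 1271 is composite.

893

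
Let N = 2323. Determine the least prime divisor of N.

2323 is odd.
Digit sum 10, not divisible by 3.
Ends in 3: not divisible by 5.
7: 2323 = 7·331 + 6
11: 2323 = 11·211 + 2
13: 2323 = 13·178 + 9
17: 2323 = 17·136 + 11
19: 2323 = 19·122 + 5
23: 2323 = 23·101

23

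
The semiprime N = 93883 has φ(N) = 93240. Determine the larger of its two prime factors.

421

φ(n) = (p−1)(q−1) = n − (p+q) + 1, so p + q = 93883 − 93240 + 1 = 644.
p and q are the roots of t² − 644t + 93883 = 0.
Discriminant: 644² − 4·93883 = 414736 − 375532 = 39204; √39204 = 198.
q = (644 − 198)/2 = 223, p = (644 + 198)/2 = 421.
Check: 223 · 421 = 93883.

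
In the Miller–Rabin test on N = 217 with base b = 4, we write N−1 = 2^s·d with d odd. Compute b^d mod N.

217 − 1 = 216 = 2^3 · 27, so d = 27.
4^1 ≡ 4 (mod 217)
4^2 ≡ 4^2 = 16 ≡ 16 (mod 217)
4^4 ≡ 16^2 = 256 ≡ 39 (mod 217)
4^8 ≡ 39^2 = 1521 ≡ 2 (mod 217)
4^16 ≡ 2^2 = 4 ≡ 4 (mod 217)
27 = 16 + 8 + 2 + 1 in binary powers of 2.
So 4^27 ≡ 4 · 2 · 16 · 4 ≡ 78 (mod 217).
Squaring chain: 78 → 8 → 64; never reaches −1, so base 4 is a Miller–Rabin witness that 217 is composite.

78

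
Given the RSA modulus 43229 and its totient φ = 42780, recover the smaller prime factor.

139

φ(n) = (p−1)(q−1) = n − (p+q) + 1, so p + q = 43229 − 42780 + 1 = 450.
p and q are the roots of t² − 450t + 43229 = 0.
Discriminant: 450² − 4·43229 = 202500 − 172916 = 29584; √29584 = 172.
q = (450 − 172)/2 = 139, p = (450 + 172)/2 = 311.
Check: 139 · 311 = 43229.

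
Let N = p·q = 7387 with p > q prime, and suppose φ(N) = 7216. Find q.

83

φ(n) = (p−1)(q−1) = n − (p+q) + 1, so p + q = 7387 − 7216 + 1 = 172.
p and q are the roots of t² − 172t + 7387 = 0.
Discriminant: 172² − 4·7387 = 29584 − 29548 = 36; √36 = 6.
q = (172 − 6)/2 = 83, p = (172 + 6)/2 = 89.
Check: 83 · 89 = 7387.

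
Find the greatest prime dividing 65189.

65189 = 19 · 3431
3431 = 47 · 73
73 is prime.
So 65189 = 19 · 47 · 73; the largest prime factor is 73.

73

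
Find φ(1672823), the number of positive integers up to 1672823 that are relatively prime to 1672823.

Factor: 1672823 = 103 · 109 · 149.
φ(1672823) = (103−1) · (109−1) · (149−1) = 102 · 108 · 148 = 1630368.

1630368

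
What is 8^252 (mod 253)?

141

8^1 ≡ 8 (mod 253)
8^2 ≡ 8^2 = 64 ≡ 64 (mod 253)
8^4 ≡ 64^2 = 4096 ≡ 48 (mod 253)
8^8 ≡ 48^2 = 2304 ≡ 27 (mod 253)
8^16 ≡ 27^2 = 729 ≡ 223 (mod 253)
8^32 ≡ 223^2 = 49729 ≡ 141 (mod 253)
8^64 ≡ 141^2 = 19881 ≡ 147 (mod 253)
8^128 ≡ 147^2 = 21609 ≡ 104 (mod 253)
252 = 128 + 64 + 32 + 16 + 8 + 4 in binary powers of 2.
So 8^252 ≡ 104 · 147 · 141 · 223 · 27 · 48 ≡ 141 (mod 253).
Since 141 ≠ 1, base 8 is a Fermat witness: 253 is composite.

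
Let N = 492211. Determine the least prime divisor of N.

492211 is odd.
Digit sum 19, not divisible by 3.
Ends in 1: not divisible by 5.
7: 492211 = 7·70315 + 6
11: 492211 = 11·44746 + 5
13: 492211 = 13·37862 + 5
17: 492211 = 17·28953 + 10
19: 492211 = 19·25905 + 16
23: 492211 = 23·21400 + 11
29: 492211 = 29·16972 + 23
31: 492211 = 31·15877 + 24
37: 492211 = 37·13303

37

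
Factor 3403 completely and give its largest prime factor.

3403 = 41 · 83
83 is prime.
So 3403 = 41 · 83; the largest prime factor is 83.

83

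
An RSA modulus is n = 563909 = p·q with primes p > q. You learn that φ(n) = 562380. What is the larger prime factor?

911

φ(n) = (p−1)(q−1) = n − (p+q) + 1, so p + q = 563909 − 562380 + 1 = 1530.
p and q are the roots of t² − 1530t + 563909 = 0.
Discriminant: 1530² − 4·563909 = 2340900 − 2255636 = 85264; √85264 = 292.
q = (1530 − 292)/2 = 619, p = (1530 + 292)/2 = 911.
Check: 619 · 911 = 563909.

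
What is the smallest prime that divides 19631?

19631 is odd.
Digit sum 20, not divisible by 3.
Ends in 1: not divisible by 5.
7: 19631 = 7·2804 + 3
11: 19631 = 11·1784 + 7
13: 19631 = 13·1510 + 1
17: 19631 = 17·1154 + 13
19: 19631 = 19·1033 + 4
23: 19631 = 23·853 + 12
29: 19631 = 29·676 + 27
31: 19631 = 31·633 + 8
37: 19631 = 37·530 + 21
41: 19631 = 41·478 + 33
43: 19631 = 43·456 + 23
47: 19631 = 47·417 + 32
53: 19631 = 53·370 + 21
59: 19631 = 59·332 + 43
61: 19631 = 61·321 + 50
67: 19631 = 67·293

67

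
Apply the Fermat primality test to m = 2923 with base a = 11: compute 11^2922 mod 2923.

11^1 ≡ 11 (mod 2923)
11^2 ≡ 11^2 = 121 ≡ 121 (mod 2923)
11^4 ≡ 121^2 = 14641 ≡ 26 (mod 2923)
11^8 ≡ 26^2 = 676 ≡ 676 (mod 2923)
11^16 ≡ 676^2 = 456976 ≡ 988 (mod 2923)
11^32 ≡ 988^2 = 976144 ≡ 2785 (mod 2923)
11^64 ≡ 2785^2 = 7756225 ≡ 1506 (mod 2923)
11^128 ≡ 1506^2 = 2268036 ≡ 2711 (mod 2923)
11^256 ≡ 2711^2 = 7349521 ≡ 1099 (mod 2923)
11^512 ≡ 1099^2 = 1207801 ≡ 602 (mod 2923)
11^1024 ≡ 602^2 = 362404 ≡ 2875 (mod 2923)
11^2048 ≡ 2875^2 = 8265625 ≡ 2304 (mod 2923)
2922 = 2048 + 512 + 256 + 64 + 32 + 8 + 2 in binary powers of 2.
So 11^2922 ≡ 2304 · 602 · 1099 · 1506 · 2785 · 676 · 121 ≡ 2258 (mod 2923).
Since 2258 ≠ 1, base 11 is a Fermat witness: 2923 is composite.

2258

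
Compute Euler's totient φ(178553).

Factor: 178553 = 29 · 47 · 131.
φ(178553) = (29−1) · (47−1) · (131−1) = 28 · 46 · 130 = 167440.

167440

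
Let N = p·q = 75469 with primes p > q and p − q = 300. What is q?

Since p = q + 300, we have 75469 = q(q + 300), so q² + 300q − 75469 = 0.
Discriminant: 300² + 4·75469 = 90000 + 301876 = 391876; √391876 = 626.
q = (−300 + 626)/2 = 163, and p = q + 300 = 463.
Check: 163 · 463 = 75469.

163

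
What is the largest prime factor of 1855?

1855 = 5 · 371
371 = 7 · 53
53 is prime.
So 1855 = 5 · 7 · 53; the largest prime factor is 53.

53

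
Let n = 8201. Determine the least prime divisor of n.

59

8201 is odd.
Digit sum 11, not divisible by 3.
Ends in 1: not divisible by 5.
7: 8201 = 7·1171 + 4
11: 8201 = 11·745 + 6
13: 8201 = 13·630 + 11
17: 8201 = 17·482 + 7
19: 8201 = 19·431 + 12
23: 8201 = 23·356 + 13
29: 8201 = 29·282 + 23
31: 8201 = 31·264 + 17
37: 8201 = 37·221 + 24
41: 8201 = 41·200 + 1
43: 8201 = 43·190 + 31
47: 8201 = 47·174 + 23
53: 8201 = 53·154 + 39
59: 8201 = 59·139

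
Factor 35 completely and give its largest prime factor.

7

35 = 5 · 7
7 is prime.
So 35 = 5 · 7; the largest prime factor is 7.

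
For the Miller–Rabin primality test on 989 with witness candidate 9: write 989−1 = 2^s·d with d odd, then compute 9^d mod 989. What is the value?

989 − 1 = 988 = 2^2 · 247, so d = 247.
9^1 ≡ 9 (mod 989)
9^2 ≡ 9^2 = 81 ≡ 81 (mod 989)
9^4 ≡ 81^2 = 6561 ≡ 627 (mod 989)
9^8 ≡ 627^2 = 393129 ≡ 496 (mod 989)
9^16 ≡ 496^2 = 246016 ≡ 744 (mod 989)
9^32 ≡ 744^2 = 553536 ≡ 685 (mod 989)
9^64 ≡ 685^2 = 469225 ≡ 439 (mod 989)
9^128 ≡ 439^2 = 192721 ≡ 855 (mod 989)
247 = 128 + 64 + 32 + 16 + 4 + 2 + 1 in binary powers of 2.
So 9^247 ≡ 855 · 439 · 685 · 744 · 627 · 81 · 9 ≡ 744 (mod 989).
Squaring chain: 744 → 685; never reaches −1, so base 9 is a Miller–Rabin witness that 989 is composite.

744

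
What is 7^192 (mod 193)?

7^1 ≡ 7 (mod 193)
7^2 ≡ 7^2 = 49 ≡ 49 (mod 193)
7^4 ≡ 49^2 = 2401 ≡ 85 (mod 193)
7^8 ≡ 85^2 = 7225 ≡ 84 (mod 193)
7^16 ≡ 84^2 = 7056 ≡ 108 (mod 193)
7^32 ≡ 108^2 = 11664 ≡ 84 (mod 193)
7^64 ≡ 84^2 = 7056 ≡ 108 (mod 193)
7^128 ≡ 108^2 = 11664 ≡ 84 (mod 193)
192 = 128 + 64 in binary powers of 2.
So 7^192 ≡ 84 · 108 ≡ 1 (mod 193).
Since the result is 1, base 7 gives no evidence that 193 is composite.

1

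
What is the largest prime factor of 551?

551 = 19 · 29
29 is prime.
So 551 = 19 · 29; the largest prime factor is 29.

29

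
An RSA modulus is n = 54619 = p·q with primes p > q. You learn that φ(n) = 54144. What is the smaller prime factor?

193

φ(n) = (p−1)(q−1) = n − (p+q) + 1, so p + q = 54619 − 54144 + 1 = 476.
p and q are the roots of t² − 476t + 54619 = 0.
Discriminant: 476² − 4·54619 = 226576 − 218476 = 8100; √8100 = 90.
q = (476 − 90)/2 = 193, p = (476 + 90)/2 = 283.
Check: 193 · 283 = 54619.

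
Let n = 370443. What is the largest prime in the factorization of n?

97

370443 = 3 · 123481
123481 = 19 · 6499
6499 = 67 · 97
97 is prime.
So 370443 = 3 · 19 · 67 · 97; the largest prime factor is 97.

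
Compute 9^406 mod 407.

9

9^1 ≡ 9 (mod 407)
9^2 ≡ 9^2 = 81 ≡ 81 (mod 407)
9^4 ≡ 81^2 = 6561 ≡ 49 (mod 407)
9^8 ≡ 49^2 = 2401 ≡ 366 (mod 407)
9^16 ≡ 366^2 = 133956 ≡ 53 (mod 407)
9^32 ≡ 53^2 = 2809 ≡ 367 (mod 407)
9^64 ≡ 367^2 = 134689 ≡ 379 (mod 407)
9^128 ≡ 379^2 = 143641 ≡ 377 (mod 407)
9^256 ≡ 377^2 = 142129 ≡ 86 (mod 407)
406 = 256 + 128 + 16 + 4 + 2 in binary powers of 2.
So 9^406 ≡ 86 · 377 · 53 · 49 · 81 ≡ 9 (mod 407).
Since 9 ≠ 1, base 9 is a Fermat witness: 407 is composite.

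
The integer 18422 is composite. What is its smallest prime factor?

2

18422 is even: 2 divides it.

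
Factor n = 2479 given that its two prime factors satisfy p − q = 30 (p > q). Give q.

37

Since p = q + 30, we have 2479 = q(q + 30), so q² + 30q − 2479 = 0.
Discriminant: 30² + 4·2479 = 900 + 9916 = 10816; √10816 = 104.
q = (−30 + 104)/2 = 37, and p = q + 30 = 67.
Check: 37 · 67 = 2479.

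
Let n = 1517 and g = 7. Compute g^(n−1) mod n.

107

7^1 ≡ 7 (mod 1517)
7^2 ≡ 7^2 = 49 ≡ 49 (mod 1517)
7^4 ≡ 49^2 = 2401 ≡ 884 (mod 1517)
7^8 ≡ 884^2 = 781456 ≡ 201 (mod 1517)
7^16 ≡ 201^2 = 40401 ≡ 959 (mod 1517)
7^32 ≡ 959^2 = 919681 ≡ 379 (mod 1517)
7^64 ≡ 379^2 = 143641 ≡ 1043 (mod 1517)
7^128 ≡ 1043^2 = 1087849 ≡ 160 (mod 1517)
7^256 ≡ 160^2 = 25600 ≡ 1328 (mod 1517)
7^512 ≡ 1328^2 = 1763584 ≡ 830 (mod 1517)
7^1024 ≡ 830^2 = 688900 ≡ 182 (mod 1517)
1516 = 1024 + 256 + 128 + 64 + 32 + 8 + 4 in binary powers of 2.
So 7^1516 ≡ 182 · 1328 · 160 · 1043 · 379 · 201 · 884 ≡ 107 (mod 1517).
Since 107 ≠ 1, base 7 is a Fermat witness: 1517 is composite.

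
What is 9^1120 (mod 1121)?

9^1 ≡ 9 (mod 1121)
9^2 ≡ 9^2 = 81 ≡ 81 (mod 1121)
9^4 ≡ 81^2 = 6561 ≡ 956 (mod 1121)
9^8 ≡ 956^2 = 913936 ≡ 321 (mod 1121)
9^16 ≡ 321^2 = 103041 ≡ 1030 (mod 1121)
9^32 ≡ 1030^2 = 1060900 ≡ 434 (mod 1121)
9^64 ≡ 434^2 = 188356 ≡ 28 (mod 1121)
9^128 ≡ 28^2 = 784 ≡ 784 (mod 1121)
9^256 ≡ 784^2 = 614656 ≡ 348 (mod 1121)
9^512 ≡ 348^2 = 121104 ≡ 36 (mod 1121)
9^1024 ≡ 36^2 = 1296 ≡ 175 (mod 1121)
1120 = 1024 + 64 + 32 in binary powers of 2.
So 9^1120 ≡ 175 · 28 · 434 ≡ 63 (mod 1121).
Since 63 ≠ 1, base 9 is a Fermat witness: 1121 is composite.

63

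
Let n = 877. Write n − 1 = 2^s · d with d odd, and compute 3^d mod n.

877 − 1 = 876 = 2^2 · 219, so d = 219.
3^1 ≡ 3 (mod 877)
3^2 ≡ 3^2 = 9 ≡ 9 (mod 877)
3^4 ≡ 9^2 = 81 ≡ 81 (mod 877)
3^8 ≡ 81^2 = 6561 ≡ 422 (mod 877)
3^16 ≡ 422^2 = 178084 ≡ 53 (mod 877)
3^32 ≡ 53^2 = 2809 ≡ 178 (mod 877)
3^64 ≡ 178^2 = 31684 ≡ 112 (mod 877)
3^128 ≡ 112^2 = 12544 ≡ 266 (mod 877)
219 = 128 + 64 + 16 + 8 + 2 + 1 in binary powers of 2.
So 3^219 ≡ 266 · 112 · 53 · 422 · 9 · 3 ≡ 876 (mod 877).
Since 3^d ≡ 876 (mod 877), base 3 does not prove 877 composite.

876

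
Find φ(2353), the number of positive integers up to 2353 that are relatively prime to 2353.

2160

Factor: 2353 = 13 · 181.
φ(2353) = (13−1) · (181−1) = 12 · 180 = 2160.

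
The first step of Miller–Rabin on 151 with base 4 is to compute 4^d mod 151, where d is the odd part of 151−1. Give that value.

151 − 1 = 150 = 2^1 · 75, so d = 75.
4^1 ≡ 4 (mod 151)
4^2 ≡ 4^2 = 16 ≡ 16 (mod 151)
4^4 ≡ 16^2 = 256 ≡ 105 (mod 151)
4^8 ≡ 105^2 = 11025 ≡ 2 (mod 151)
4^16 ≡ 2^2 = 4 ≡ 4 (mod 151)
4^32 ≡ 4^2 = 16 ≡ 16 (mod 151)
4^64 ≡ 16^2 = 256 ≡ 105 (mod 151)
75 = 64 + 8 + 2 + 1 in binary powers of 2.
So 4^75 ≡ 105 · 2 · 16 · 4 ≡ 1 (mod 151).
Since 4^d ≡ 1 (mod 151), base 4 does not prove 151 composite.

1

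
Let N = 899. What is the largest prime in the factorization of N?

31

899 = 29 · 31
31 is prime.
So 899 = 29 · 31; the largest prime factor is 31.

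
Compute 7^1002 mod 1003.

7^1 ≡ 7 (mod 1003)
7^2 ≡ 7^2 = 49 ≡ 49 (mod 1003)
7^4 ≡ 49^2 = 2401 ≡ 395 (mod 1003)
7^8 ≡ 395^2 = 156025 ≡ 560 (mod 1003)
7^16 ≡ 560^2 = 313600 ≡ 664 (mod 1003)
7^32 ≡ 664^2 = 440896 ≡ 579 (mod 1003)
7^64 ≡ 579^2 = 335241 ≡ 239 (mod 1003)
7^128 ≡ 239^2 = 57121 ≡ 953 (mod 1003)
7^256 ≡ 953^2 = 908209 ≡ 494 (mod 1003)
7^512 ≡ 494^2 = 244036 ≡ 307 (mod 1003)
1002 = 512 + 256 + 128 + 64 + 32 + 8 + 2 in binary powers of 2.
So 7^1002 ≡ 307 · 494 · 953 · 239 · 579 · 560 · 49 ≡ 546 (mod 1003).
Since 546 ≠ 1, base 7 is a Fermat witness: 1003 is composite.

546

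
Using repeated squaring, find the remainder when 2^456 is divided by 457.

1

2^1 ≡ 2 (mod 457)
2^2 ≡ 2^2 = 4 ≡ 4 (mod 457)
2^4 ≡ 4^2 = 16 ≡ 16 (mod 457)
2^8 ≡ 16^2 = 256 ≡ 256 (mod 457)
2^16 ≡ 256^2 = 65536 ≡ 185 (mod 457)
2^32 ≡ 185^2 = 34225 ≡ 407 (mod 457)
2^64 ≡ 407^2 = 165649 ≡ 215 (mod 457)
2^128 ≡ 215^2 = 46225 ≡ 68 (mod 457)
2^256 ≡ 68^2 = 4624 ≡ 54 (mod 457)
456 = 256 + 128 + 64 + 8 in binary powers of 2.
So 2^456 ≡ 54 · 68 · 215 · 256 ≡ 1 (mod 457).
Since the result is 1, base 2 gives no evidence that 457 is composite.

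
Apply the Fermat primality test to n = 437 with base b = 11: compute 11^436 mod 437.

315

11^1 ≡ 11 (mod 437)
11^2 ≡ 11^2 = 121 ≡ 121 (mod 437)
11^4 ≡ 121^2 = 14641 ≡ 220 (mod 437)
11^8 ≡ 220^2 = 48400 ≡ 330 (mod 437)
11^16 ≡ 330^2 = 108900 ≡ 87 (mod 437)
11^32 ≡ 87^2 = 7569 ≡ 140 (mod 437)
11^64 ≡ 140^2 = 19600 ≡ 372 (mod 437)
11^128 ≡ 372^2 = 138384 ≡ 292 (mod 437)
11^256 ≡ 292^2 = 85264 ≡ 49 (mod 437)
436 = 256 + 128 + 32 + 16 + 4 in binary powers of 2.
So 11^436 ≡ 49 · 292 · 140 · 87 · 220 ≡ 315 (mod 437).
Since 315 ≠ 1, base 11 is a Fermat witness: 437 is composite.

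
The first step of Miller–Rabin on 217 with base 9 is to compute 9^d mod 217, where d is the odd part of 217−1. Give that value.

64

217 − 1 = 216 = 2^3 · 27, so d = 27.
9^1 ≡ 9 (mod 217)
9^2 ≡ 9^2 = 81 ≡ 81 (mod 217)
9^4 ≡ 81^2 = 6561 ≡ 51 (mod 217)
9^8 ≡ 51^2 = 2601 ≡ 214 (mod 217)
9^16 ≡ 214^2 = 45796 ≡ 9 (mod 217)
27 = 16 + 8 + 2 + 1 in binary powers of 2.
So 9^27 ≡ 9 · 214 · 81 · 9 ≡ 64 (mod 217).
Squaring chain: 64 → 190 → 78; never reaches −1, so base 9 is a Miller–Rabin witness that 217 is composite.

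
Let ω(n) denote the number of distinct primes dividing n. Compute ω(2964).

2964 = 2^2 · 741
741 = 3 · 247
247 = 13 · 19
2964 = 2^2 · 3 · 13 · 19, which has 4 distinct prime factors.

4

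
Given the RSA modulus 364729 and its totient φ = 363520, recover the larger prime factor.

φ(n) = (p−1)(q−1) = n − (p+q) + 1, so p + q = 364729 − 363520 + 1 = 1210.
p and q are the roots of t² − 1210t + 364729 = 0.
Discriminant: 1210² − 4·364729 = 1464100 − 1458916 = 5184; √5184 = 72.
q = (1210 − 72)/2 = 569, p = (1210 + 72)/2 = 641.
Check: 569 · 641 = 364729.

641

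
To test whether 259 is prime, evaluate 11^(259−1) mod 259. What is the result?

1

11^1 ≡ 11 (mod 259)
11^2 ≡ 11^2 = 121 ≡ 121 (mod 259)
11^4 ≡ 121^2 = 14641 ≡ 137 (mod 259)
11^8 ≡ 137^2 = 18769 ≡ 121 (mod 259)
11^16 ≡ 121^2 = 14641 ≡ 137 (mod 259)
11^32 ≡ 137^2 = 18769 ≡ 121 (mod 259)
11^64 ≡ 121^2 = 14641 ≡ 137 (mod 259)
11^128 ≡ 137^2 = 18769 ≡ 121 (mod 259)
11^256 ≡ 121^2 = 14641 ≡ 137 (mod 259)
258 = 256 + 2 in binary powers of 2.
So 11^258 ≡ 137 · 121 ≡ 1 (mod 259).
Since the result is 1, base 11 gives no evidence that 259 is composite.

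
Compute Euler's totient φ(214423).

Factor: 214423 = 11 · 101 · 193.
φ(214423) = (11−1) · (101−1) · (193−1) = 10 · 100 · 192 = 192000.

192000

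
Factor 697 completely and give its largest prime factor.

697 = 17 · 41
41 is prime.
So 697 = 17 · 41; the largest prime factor is 41.

41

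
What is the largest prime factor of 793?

61

793 = 13 · 61
61 is prime.
So 793 = 13 · 61; the largest prime factor is 61.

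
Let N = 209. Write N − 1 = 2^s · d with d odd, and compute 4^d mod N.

209 − 1 = 208 = 2^4 · 13, so d = 13.
4^1 ≡ 4 (mod 209)
4^2 ≡ 4^2 = 16 ≡ 16 (mod 209)
4^4 ≡ 16^2 = 256 ≡ 47 (mod 209)
4^8 ≡ 47^2 = 2209 ≡ 119 (mod 209)
13 = 8 + 4 + 1 in binary powers of 2.
So 4^13 ≡ 119 · 47 · 4 ≡ 9 (mod 209).
Squaring chain: 9 → 81 → 82 → 36; never reaches −1, so base 4 is a Miller–Rabin witness that 209 is composite.

9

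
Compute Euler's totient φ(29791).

Factor: 29791 = 31^3.
φ(29791) = 31^2·(31−1) = 28830.

28830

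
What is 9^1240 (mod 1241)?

137

9^1 ≡ 9 (mod 1241)
9^2 ≡ 9^2 = 81 ≡ 81 (mod 1241)
9^4 ≡ 81^2 = 6561 ≡ 356 (mod 1241)
9^8 ≡ 356^2 = 126736 ≡ 154 (mod 1241)
9^16 ≡ 154^2 = 23716 ≡ 137 (mod 1241)
9^32 ≡ 137^2 = 18769 ≡ 154 (mod 1241)
9^64 ≡ 154^2 = 23716 ≡ 137 (mod 1241)
9^128 ≡ 137^2 = 18769 ≡ 154 (mod 1241)
9^256 ≡ 154^2 = 23716 ≡ 137 (mod 1241)
9^512 ≡ 137^2 = 18769 ≡ 154 (mod 1241)
9^1024 ≡ 154^2 = 23716 ≡ 137 (mod 1241)
1240 = 1024 + 128 + 64 + 16 + 8 in binary powers of 2.
So 9^1240 ≡ 137 · 154 · 137 · 137 · 154 ≡ 137 (mod 1241).
Since 137 ≠ 1, base 9 is a Fermat witness: 1241 is composite.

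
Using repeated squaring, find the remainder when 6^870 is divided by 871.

6^1 ≡ 6 (mod 871)
6^2 ≡ 6^2 = 36 ≡ 36 (mod 871)
6^4 ≡ 36^2 = 1296 ≡ 425 (mod 871)
6^8 ≡ 425^2 = 180625 ≡ 328 (mod 871)
6^16 ≡ 328^2 = 107584 ≡ 451 (mod 871)
6^32 ≡ 451^2 = 203401 ≡ 458 (mod 871)
6^64 ≡ 458^2 = 209764 ≡ 724 (mod 871)
6^128 ≡ 724^2 = 524176 ≡ 705 (mod 871)
6^256 ≡ 705^2 = 497025 ≡ 555 (mod 871)
6^512 ≡ 555^2 = 308025 ≡ 562 (mod 871)
870 = 512 + 256 + 64 + 32 + 4 + 2 in binary powers of 2.
So 6^870 ≡ 562 · 555 · 724 · 458 · 425 · 36 ≡ 844 (mod 871).
Since 844 ≠ 1, base 6 is a Fermat witness: 871 is composite.

844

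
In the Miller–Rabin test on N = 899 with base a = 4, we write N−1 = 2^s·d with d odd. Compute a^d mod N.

845

899 − 1 = 898 = 2^1 · 449, so d = 449.
4^1 ≡ 4 (mod 899)
4^2 ≡ 4^2 = 16 ≡ 16 (mod 899)
4^4 ≡ 16^2 = 256 ≡ 256 (mod 899)
4^8 ≡ 256^2 = 65536 ≡ 808 (mod 899)
4^16 ≡ 808^2 = 652864 ≡ 190 (mod 899)
4^32 ≡ 190^2 = 36100 ≡ 140 (mod 899)
4^64 ≡ 140^2 = 19600 ≡ 721 (mod 899)
4^128 ≡ 721^2 = 519841 ≡ 219 (mod 899)
4^256 ≡ 219^2 = 47961 ≡ 314 (mod 899)
449 = 256 + 128 + 64 + 1 in binary powers of 2.
So 4^449 ≡ 314 · 219 · 721 · 4 ≡ 845 (mod 899).
Squaring chain: 845; never reaches −1, so base 4 is a Miller–Rabin witness that 899 is composite.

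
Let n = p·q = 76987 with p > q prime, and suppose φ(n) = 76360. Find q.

167

φ(n) = (p−1)(q−1) = n − (p+q) + 1, so p + q = 76987 − 76360 + 1 = 628.
p and q are the roots of t² − 628t + 76987 = 0.
Discriminant: 628² − 4·76987 = 394384 − 307948 = 86436; √86436 = 294.
q = (628 − 294)/2 = 167, p = (628 + 294)/2 = 461.
Check: 167 · 461 = 76987.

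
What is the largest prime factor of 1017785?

1017785 = 5 · 203557
203557 = 47 · 4331
4331 = 61 · 71
71 is prime.
So 1017785 = 5 · 47 · 61 · 71; the largest prime factor is 71.

71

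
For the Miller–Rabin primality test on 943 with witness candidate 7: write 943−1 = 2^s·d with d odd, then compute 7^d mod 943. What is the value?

429

943 − 1 = 942 = 2^1 · 471, so d = 471.
7^1 ≡ 7 (mod 943)
7^2 ≡ 7^2 = 49 ≡ 49 (mod 943)
7^4 ≡ 49^2 = 2401 ≡ 515 (mod 943)
7^8 ≡ 515^2 = 265225 ≡ 242 (mod 943)
7^16 ≡ 242^2 = 58564 ≡ 98 (mod 943)
7^32 ≡ 98^2 = 9604 ≡ 174 (mod 943)
7^64 ≡ 174^2 = 30276 ≡ 100 (mod 943)
7^128 ≡ 100^2 = 10000 ≡ 570 (mod 943)
7^256 ≡ 570^2 = 324900 ≡ 508 (mod 943)
471 = 256 + 128 + 64 + 16 + 4 + 2 + 1 in binary powers of 2.
So 7^471 ≡ 508 · 570 · 100 · 98 · 515 · 49 · 7 ≡ 429 (mod 943).
Squaring chain: 429; never reaches −1, so base 7 is a Miller–Rabin witness that 943 is composite.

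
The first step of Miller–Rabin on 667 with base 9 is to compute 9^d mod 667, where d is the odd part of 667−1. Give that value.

660

667 − 1 = 666 = 2^1 · 333, so d = 333.
9^1 ≡ 9 (mod 667)
9^2 ≡ 9^2 = 81 ≡ 81 (mod 667)
9^4 ≡ 81^2 = 6561 ≡ 558 (mod 667)
9^8 ≡ 558^2 = 311364 ≡ 542 (mod 667)
9^16 ≡ 542^2 = 293764 ≡ 284 (mod 667)
9^32 ≡ 284^2 = 80656 ≡ 616 (mod 667)
9^64 ≡ 616^2 = 379456 ≡ 600 (mod 667)
9^128 ≡ 600^2 = 360000 ≡ 487 (mod 667)
9^256 ≡ 487^2 = 237169 ≡ 384 (mod 667)
333 = 256 + 64 + 8 + 4 + 1 in binary powers of 2.
So 9^333 ≡ 384 · 600 · 542 · 558 · 9 ≡ 660 (mod 667).
Squaring chain: 660; never reaches −1, so base 9 is a Miller–Rabin witness that 667 is composite.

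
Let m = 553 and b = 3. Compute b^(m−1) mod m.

3^1 ≡ 3 (mod 553)
3^2 ≡ 3^2 = 9 ≡ 9 (mod 553)
3^4 ≡ 9^2 = 81 ≡ 81 (mod 553)
3^8 ≡ 81^2 = 6561 ≡ 478 (mod 553)
3^16 ≡ 478^2 = 228484 ≡ 95 (mod 553)
3^32 ≡ 95^2 = 9025 ≡ 177 (mod 553)
3^64 ≡ 177^2 = 31329 ≡ 361 (mod 553)
3^128 ≡ 361^2 = 130321 ≡ 366 (mod 553)
3^256 ≡ 366^2 = 133956 ≡ 130 (mod 553)
3^512 ≡ 130^2 = 16900 ≡ 310 (mod 553)
552 = 512 + 32 + 8 in binary powers of 2.
So 3^552 ≡ 310 · 177 · 478 ≡ 176 (mod 553).
Since 176 ≠ 1, base 3 is a Fermat witness: 553 is composite.

176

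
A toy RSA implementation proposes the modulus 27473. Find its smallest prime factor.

27473 is odd.
Digit sum 23, not divisible by 3.
Ends in 3: not divisible by 5.
7: 27473 = 7·3924 + 5
11: 27473 = 11·2497 + 6
13: 27473 = 13·2113 + 4
17: 27473 = 17·1616 + 1
19: 27473 = 19·1445 + 18
23: 27473 = 23·1194 + 11
29: 27473 = 29·947 + 10
31: 27473 = 31·886 + 7
37: 27473 = 37·742 + 19
41: 27473 = 41·670 + 3
43: 27473 = 43·638 + 39
47: 27473 = 47·584 + 25
53: 27473 = 53·518 + 19
59: 27473 = 59·465 + 38
61: 27473 = 61·450 + 23
67: 27473 = 67·410 + 3
71: 27473 = 71·386 + 67
73: 27473 = 73·376 + 25
79: 27473 = 79·347 + 60
83: 27473 = 83·331

83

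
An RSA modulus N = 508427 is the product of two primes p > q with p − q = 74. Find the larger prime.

Since p = q + 74, we have 508427 = q(q + 74), so q² + 74q − 508427 = 0.
Discriminant: 74² + 4·508427 = 5476 + 2033708 = 2039184; √2039184 = 1428.
q = (−74 + 1428)/2 = 677, and p = q + 74 = 751.
Check: 677 · 751 = 508427.

751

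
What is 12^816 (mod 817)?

704

12^1 ≡ 12 (mod 817)
12^2 ≡ 12^2 = 144 ≡ 144 (mod 817)
12^4 ≡ 144^2 = 20736 ≡ 311 (mod 817)
12^8 ≡ 311^2 = 96721 ≡ 315 (mod 817)
12^16 ≡ 315^2 = 99225 ≡ 368 (mod 817)
12^32 ≡ 368^2 = 135424 ≡ 619 (mod 817)
12^64 ≡ 619^2 = 383161 ≡ 805 (mod 817)
12^128 ≡ 805^2 = 648025 ≡ 144 (mod 817)
12^256 ≡ 144^2 = 20736 ≡ 311 (mod 817)
12^512 ≡ 311^2 = 96721 ≡ 315 (mod 817)
816 = 512 + 256 + 32 + 16 in binary powers of 2.
So 12^816 ≡ 315 · 311 · 619 · 368 ≡ 704 (mod 817).
Since 704 ≠ 1, base 12 is a Fermat witness: 817 is composite.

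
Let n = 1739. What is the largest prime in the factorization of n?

47

1739 = 37 · 47
47 is prime.
So 1739 = 37 · 47; the largest prime factor is 47.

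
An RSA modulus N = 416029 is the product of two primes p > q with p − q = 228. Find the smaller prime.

541

Since p = q + 228, we have 416029 = q(q + 228), so q² + 228q − 416029 = 0.
Discriminant: 228² + 4·416029 = 51984 + 1664116 = 1716100; √1716100 = 1310.
q = (−228 + 1310)/2 = 541, and p = q + 228 = 769.
Check: 541 · 769 = 416029.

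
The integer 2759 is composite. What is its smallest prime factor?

2759 is odd.
Digit sum 23, not divisible by 3.
Ends in 9: not divisible by 5.
7: 2759 = 7·394 + 1
11: 2759 = 11·250 + 9
13: 2759 = 13·212 + 3
17: 2759 = 17·162 + 5
19: 2759 = 19·145 + 4
23: 2759 = 23·119 + 22
29: 2759 = 29·95 + 4
31: 2759 = 31·89

31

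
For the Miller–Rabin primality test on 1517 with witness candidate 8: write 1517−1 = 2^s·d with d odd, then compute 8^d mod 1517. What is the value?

1102

1517 − 1 = 1516 = 2^2 · 379, so d = 379.
8^1 ≡ 8 (mod 1517)
8^2 ≡ 8^2 = 64 ≡ 64 (mod 1517)
8^4 ≡ 64^2 = 4096 ≡ 1062 (mod 1517)
8^8 ≡ 1062^2 = 1127844 ≡ 713 (mod 1517)
8^16 ≡ 713^2 = 508369 ≡ 174 (mod 1517)
8^32 ≡ 174^2 = 30276 ≡ 1453 (mod 1517)
8^64 ≡ 1453^2 = 2111209 ≡ 1062 (mod 1517)
8^128 ≡ 1062^2 = 1127844 ≡ 713 (mod 1517)
8^256 ≡ 713^2 = 508369 ≡ 174 (mod 1517)
379 = 256 + 64 + 32 + 16 + 8 + 2 + 1 in binary powers of 2.
So 8^379 ≡ 174 · 1062 · 1453 · 174 · 713 · 64 · 8 ≡ 1102 (mod 1517).
Squaring chain: 1102 → 804; never reaches −1, so base 8 is a Miller–Rabin witness that 1517 is composite.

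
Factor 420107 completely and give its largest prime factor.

420107 = 61 · 6887
6887 = 71 · 97
97 is prime.
So 420107 = 61 · 71 · 97; the largest prime factor is 97.

97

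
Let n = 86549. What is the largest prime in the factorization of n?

71

86549 = 23 · 3763
3763 = 53 · 71
71 is prime.
So 86549 = 23 · 53 · 71; the largest prime factor is 71.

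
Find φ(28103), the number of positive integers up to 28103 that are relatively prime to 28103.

Factor: 28103 = 157 · 179.
φ(28103) = (157−1) · (179−1) = 156 · 178 = 27768.

27768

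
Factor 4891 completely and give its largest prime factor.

4891 = 67 · 73
73 is prime.
So 4891 = 67 · 73; the largest prime factor is 73.

73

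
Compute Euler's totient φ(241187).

Factor: 241187 = 43 · 71 · 79.
φ(241187) = (43−1) · (71−1) · (79−1) = 42 · 70 · 78 = 229320.

229320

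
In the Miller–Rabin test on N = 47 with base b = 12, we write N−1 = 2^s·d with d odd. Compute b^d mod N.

47 − 1 = 46 = 2^1 · 23, so d = 23.
12^1 ≡ 12 (mod 47)
12^2 ≡ 12^2 = 144 ≡ 3 (mod 47)
12^4 ≡ 3^2 = 9 ≡ 9 (mod 47)
12^8 ≡ 9^2 = 81 ≡ 34 (mod 47)
12^16 ≡ 34^2 = 1156 ≡ 28 (mod 47)
23 = 16 + 4 + 2 + 1 in binary powers of 2.
So 12^23 ≡ 28 · 9 · 3 · 12 ≡ 1 (mod 47).
Since 12^d ≡ 1 (mod 47), base 12 does not prove 47 composite.

1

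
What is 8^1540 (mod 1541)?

8^1 ≡ 8 (mod 1541)
8^2 ≡ 8^2 = 64 ≡ 64 (mod 1541)
8^4 ≡ 64^2 = 4096 ≡ 1014 (mod 1541)
8^8 ≡ 1014^2 = 1028196 ≡ 349 (mod 1541)
8^16 ≡ 349^2 = 121801 ≡ 62 (mod 1541)
8^32 ≡ 62^2 = 3844 ≡ 762 (mod 1541)
8^64 ≡ 762^2 = 580644 ≡ 1228 (mod 1541)
8^128 ≡ 1228^2 = 1507984 ≡ 886 (mod 1541)
8^256 ≡ 886^2 = 784996 ≡ 627 (mod 1541)
8^512 ≡ 627^2 = 393129 ≡ 174 (mod 1541)
8^1024 ≡ 174^2 = 30276 ≡ 997 (mod 1541)
1540 = 1024 + 512 + 4 in binary powers of 2.
So 8^1540 ≡ 997 · 174 · 1014 ≡ 1 (mod 1541).
Since the result is 1, base 8 gives no evidence that 1541 is composite.

1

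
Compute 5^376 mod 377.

326

5^1 ≡ 5 (mod 377)
5^2 ≡ 5^2 = 25 ≡ 25 (mod 377)
5^4 ≡ 25^2 = 625 ≡ 248 (mod 377)
5^8 ≡ 248^2 = 61504 ≡ 53 (mod 377)
5^16 ≡ 53^2 = 2809 ≡ 170 (mod 377)
5^32 ≡ 170^2 = 28900 ≡ 248 (mod 377)
5^64 ≡ 248^2 = 61504 ≡ 53 (mod 377)
5^128 ≡ 53^2 = 2809 ≡ 170 (mod 377)
5^256 ≡ 170^2 = 28900 ≡ 248 (mod 377)
376 = 256 + 64 + 32 + 16 + 8 in binary powers of 2.
So 5^376 ≡ 248 · 53 · 248 · 170 · 53 ≡ 326 (mod 377).
Since 326 ≠ 1, base 5 is a Fermat witness: 377 is composite.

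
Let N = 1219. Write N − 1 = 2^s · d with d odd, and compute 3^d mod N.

403

1219 − 1 = 1218 = 2^1 · 609, so d = 609.
3^1 ≡ 3 (mod 1219)
3^2 ≡ 3^2 = 9 ≡ 9 (mod 1219)
3^4 ≡ 9^2 = 81 ≡ 81 (mod 1219)
3^8 ≡ 81^2 = 6561 ≡ 466 (mod 1219)
3^16 ≡ 466^2 = 217156 ≡ 174 (mod 1219)
3^32 ≡ 174^2 = 30276 ≡ 1020 (mod 1219)
3^64 ≡ 1020^2 = 1040400 ≡ 593 (mod 1219)
3^128 ≡ 593^2 = 351649 ≡ 577 (mod 1219)
3^256 ≡ 577^2 = 332929 ≡ 142 (mod 1219)
3^512 ≡ 142^2 = 20164 ≡ 660 (mod 1219)
609 = 512 + 64 + 32 + 1 in binary powers of 2.
So 3^609 ≡ 660 · 593 · 1020 · 3 ≡ 403 (mod 1219).
Squaring chain: 403; never reaches −1, so base 3 is a Miller–Rabin witness that 1219 is composite.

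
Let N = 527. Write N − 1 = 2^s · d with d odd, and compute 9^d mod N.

121

527 − 1 = 526 = 2^1 · 263, so d = 263.
9^1 ≡ 9 (mod 527)
9^2 ≡ 9^2 = 81 ≡ 81 (mod 527)
9^4 ≡ 81^2 = 6561 ≡ 237 (mod 527)
9^8 ≡ 237^2 = 56169 ≡ 307 (mod 527)
9^16 ≡ 307^2 = 94249 ≡ 443 (mod 527)
9^32 ≡ 443^2 = 196249 ≡ 205 (mod 527)
9^64 ≡ 205^2 = 42025 ≡ 392 (mod 527)
9^128 ≡ 392^2 = 153664 ≡ 307 (mod 527)
9^256 ≡ 307^2 = 94249 ≡ 443 (mod 527)
263 = 256 + 4 + 2 + 1 in binary powers of 2.
So 9^263 ≡ 443 · 237 · 81 · 9 ≡ 121 (mod 527).
Squaring chain: 121; never reaches −1, so base 9 is a Miller–Rabin witness that 527 is composite.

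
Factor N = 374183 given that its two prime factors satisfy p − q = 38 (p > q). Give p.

631

Since p = q + 38, we have 374183 = q(q + 38), so q² + 38q − 374183 = 0.
Discriminant: 38² + 4·374183 = 1444 + 1496732 = 1498176; √1498176 = 1224.
q = (−38 + 1224)/2 = 593, and p = q + 38 = 631.
Check: 593 · 631 = 374183.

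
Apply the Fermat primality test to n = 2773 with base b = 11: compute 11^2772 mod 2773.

11^1 ≡ 11 (mod 2773)
11^2 ≡ 11^2 = 121 ≡ 121 (mod 2773)
11^4 ≡ 121^2 = 14641 ≡ 776 (mod 2773)
11^8 ≡ 776^2 = 602176 ≡ 435 (mod 2773)
11^16 ≡ 435^2 = 189225 ≡ 661 (mod 2773)
11^32 ≡ 661^2 = 436921 ≡ 1560 (mod 2773)
11^64 ≡ 1560^2 = 2433600 ≡ 1679 (mod 2773)
11^128 ≡ 1679^2 = 2819041 ≡ 1673 (mod 2773)
11^256 ≡ 1673^2 = 2798929 ≡ 972 (mod 2773)
11^512 ≡ 972^2 = 944784 ≡ 1964 (mod 2773)
11^1024 ≡ 1964^2 = 3857296 ≡ 53 (mod 2773)
11^2048 ≡ 53^2 = 2809 ≡ 36 (mod 2773)
2772 = 2048 + 512 + 128 + 64 + 16 + 4 in binary powers of 2.
So 11^2772 ≡ 36 · 1964 · 1673 · 1679 · 661 · 776 ≡ 1933 (mod 2773).
Since 1933 ≠ 1, base 11 is a Fermat witness: 2773 is composite.

1933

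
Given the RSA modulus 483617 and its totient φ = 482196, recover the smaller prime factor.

φ(n) = (p−1)(q−1) = n − (p+q) + 1, so p + q = 483617 − 482196 + 1 = 1422.
p and q are the roots of t² − 1422t + 483617 = 0.
Discriminant: 1422² − 4·483617 = 2022084 − 1934468 = 87616; √87616 = 296.
q = (1422 − 296)/2 = 563, p = (1422 + 296)/2 = 859.
Check: 563 · 859 = 483617.

563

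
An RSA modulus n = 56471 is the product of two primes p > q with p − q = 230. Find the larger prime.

Since p = q + 230, we have 56471 = q(q + 230), so q² + 230q − 56471 = 0.
Discriminant: 230² + 4·56471 = 52900 + 225884 = 278784; √278784 = 528.
q = (−230 + 528)/2 = 149, and p = q + 230 = 379.
Check: 149 · 379 = 56471.

379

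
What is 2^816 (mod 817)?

2^1 ≡ 2 (mod 817)
2^2 ≡ 2^2 = 4 ≡ 4 (mod 817)
2^4 ≡ 4^2 = 16 ≡ 16 (mod 817)
2^8 ≡ 16^2 = 256 ≡ 256 (mod 817)
2^16 ≡ 256^2 = 65536 ≡ 176 (mod 817)
2^32 ≡ 176^2 = 30976 ≡ 747 (mod 817)
2^64 ≡ 747^2 = 558009 ≡ 815 (mod 817)
2^128 ≡ 815^2 = 664225 ≡ 4 (mod 817)
2^256 ≡ 4^2 = 16 ≡ 16 (mod 817)
2^512 ≡ 16^2 = 256 ≡ 256 (mod 817)
816 = 512 + 256 + 32 + 16 in binary powers of 2.
So 2^816 ≡ 256 · 16 · 747 · 176 ≡ 102 (mod 817).
Since 102 ≠ 1, base 2 is a Fermat witness: 817 is composite.

102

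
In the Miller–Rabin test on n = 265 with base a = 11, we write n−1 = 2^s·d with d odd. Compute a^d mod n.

131

265 − 1 = 264 = 2^3 · 33, so d = 33.
11^1 ≡ 11 (mod 265)
11^2 ≡ 11^2 = 121 ≡ 121 (mod 265)
11^4 ≡ 121^2 = 14641 ≡ 66 (mod 265)
11^8 ≡ 66^2 = 4356 ≡ 116 (mod 265)
11^16 ≡ 116^2 = 13456 ≡ 206 (mod 265)
11^32 ≡ 206^2 = 42436 ≡ 36 (mod 265)
33 = 32 + 1 in binary powers of 2.
So 11^33 ≡ 36 · 11 ≡ 131 (mod 265).
Squaring chain: 131 → 201 → 121; never reaches −1, so base 11 is a Miller–Rabin witness that 265 is composite.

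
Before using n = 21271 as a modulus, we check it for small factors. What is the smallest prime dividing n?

21271 is odd.
Digit sum 13, not divisible by 3.
Ends in 1: not divisible by 5.
7: 21271 = 7·3038 + 5
11: 21271 = 11·1933 + 8
13: 21271 = 13·1636 + 3
17: 21271 = 17·1251 + 4
19: 21271 = 19·1119 + 10
23: 21271 = 23·924 + 19
29: 21271 = 29·733 + 14
31: 21271 = 31·686 + 5
37: 21271 = 37·574 + 33
41: 21271 = 41·518 + 33
43: 21271 = 43·494 + 29
47: 21271 = 47·452 + 27
53: 21271 = 53·401 + 18
59: 21271 = 59·360 + 31
61: 21271 = 61·348 + 43
67: 21271 = 67·317 + 32
71: 21271 = 71·299 + 42
73: 21271 = 73·291 + 28
79: 21271 = 79·269 + 20
83: 21271 = 83·256 + 23
89: 21271 = 89·239

89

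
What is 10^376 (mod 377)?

107

10^1 ≡ 10 (mod 377)
10^2 ≡ 10^2 = 100 ≡ 100 (mod 377)
10^4 ≡ 100^2 = 10000 ≡ 198 (mod 377)
10^8 ≡ 198^2 = 39204 ≡ 373 (mod 377)
10^16 ≡ 373^2 = 139129 ≡ 16 (mod 377)
10^32 ≡ 16^2 = 256 ≡ 256 (mod 377)
10^64 ≡ 256^2 = 65536 ≡ 315 (mod 377)
10^128 ≡ 315^2 = 99225 ≡ 74 (mod 377)
10^256 ≡ 74^2 = 5476 ≡ 198 (mod 377)
376 = 256 + 64 + 32 + 16 + 8 in binary powers of 2.
So 10^376 ≡ 198 · 315 · 256 · 16 · 373 ≡ 107 (mod 377).
Since 107 ≠ 1, base 10 is a Fermat witness: 377 is composite.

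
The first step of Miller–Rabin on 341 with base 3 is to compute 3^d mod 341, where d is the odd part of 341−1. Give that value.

341 − 1 = 340 = 2^2 · 85, so d = 85.
3^1 ≡ 3 (mod 341)
3^2 ≡ 3^2 = 9 ≡ 9 (mod 341)
3^4 ≡ 9^2 = 81 ≡ 81 (mod 341)
3^8 ≡ 81^2 = 6561 ≡ 82 (mod 341)
3^16 ≡ 82^2 = 6724 ≡ 245 (mod 341)
3^32 ≡ 245^2 = 60025 ≡ 9 (mod 341)
3^64 ≡ 9^2 = 81 ≡ 81 (mod 341)
85 = 64 + 16 + 4 + 1 in binary powers of 2.
So 3^85 ≡ 81 · 245 · 81 · 3 ≡ 254 (mod 341).
Squaring chain: 254 → 67; never reaches −1, so base 3 is a Miller–Rabin witness that 341 is composite.

254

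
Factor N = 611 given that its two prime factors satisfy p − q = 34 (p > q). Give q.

Since p = q + 34, we have 611 = q(q + 34), so q² + 34q − 611 = 0.
Discriminant: 34² + 4·611 = 1156 + 2444 = 3600; √3600 = 60.
q = (−34 + 60)/2 = 13, and p = q + 34 = 47.
Check: 13 · 47 = 611.

13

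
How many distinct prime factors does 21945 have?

21945 = 3 · 7315
7315 = 5 · 1463
1463 = 7 · 209
209 = 11 · 19
21945 = 3 · 5 · 7 · 11 · 19, which has 5 distinct prime factors.

5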